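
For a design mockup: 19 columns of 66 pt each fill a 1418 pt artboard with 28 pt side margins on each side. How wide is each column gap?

6 pt

Subtract both margins: 1418 − 2·28 = 1362 pt.
19 columns take 19·66 = 1254 pt; remaining 108 splits into 18 column gaps.
g = 108 / 18 = 6 pt.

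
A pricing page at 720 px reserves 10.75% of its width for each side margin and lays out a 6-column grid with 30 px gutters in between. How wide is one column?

Each margin = 10.75% of 720 = 77.4 px; content = 720 − 2·77.4 = 565.2 px.
6 columns + 5 gutters: 6c + 5·30 = 565.2.
6c = 565.2 − 150 = 415.2, so c = 69.2 px.

69.2 px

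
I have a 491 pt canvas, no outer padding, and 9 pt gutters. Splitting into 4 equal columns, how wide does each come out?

116 pt

491 − 3·9 = 464; ÷4 gives c = 116 pt.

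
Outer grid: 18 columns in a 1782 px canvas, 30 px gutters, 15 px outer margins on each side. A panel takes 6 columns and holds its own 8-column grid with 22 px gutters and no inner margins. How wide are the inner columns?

51.25 px

Take off 30 px of margins, leaving 1752 px.
Subtracting 17 gutters of 30 leaves 1242 for 18 columns, so c = 69 px.
Span of 6: 6·69 + 5·30 = 414 + 150 = 564 px.
564 − 7·22 = 410; ÷8 gives d = 51.25 px.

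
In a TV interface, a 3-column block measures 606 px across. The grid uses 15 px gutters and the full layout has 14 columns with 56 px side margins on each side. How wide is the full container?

606 − 2·15 = 576; ÷3 gives c = 192 px.
Adding margins, columns and gutters: 112 + 2688 + 195 = 2995 px.

2995 px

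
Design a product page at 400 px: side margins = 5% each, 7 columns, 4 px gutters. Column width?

48 px

Margins: 5% × 400 = 20 px each, so content = 400 − 40 = 360 px.
360 − 6·4 = 336; ÷7 gives c = 48 px.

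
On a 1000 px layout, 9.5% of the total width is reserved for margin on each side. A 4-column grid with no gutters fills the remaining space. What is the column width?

202.5 px

Each margin = 9.5% of 1000 = 95 px; content = 1000 − 2·95 = 810 px.
810 / 4 = 202.5 px per column.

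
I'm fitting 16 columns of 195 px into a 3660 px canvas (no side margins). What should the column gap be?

16 columns take 16·195 = 3120 px; remaining 540 splits into 15 column gaps.
g = 540 / 15 = 36 px.

36 px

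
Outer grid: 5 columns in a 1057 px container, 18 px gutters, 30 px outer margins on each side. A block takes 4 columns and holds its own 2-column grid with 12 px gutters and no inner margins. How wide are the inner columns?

391 px

Subtract both margins: 1057 − 2·30 = 997 px.
Subtracting 4 gutters of 18 leaves 925 for 5 columns, so c = 185 px.
4 columns plus 3 gutters: 740 + 54 = 794 px.
2 columns + 1 gutter: 2d + 1·12 = 794.
2d = 794 − 12 = 782, so d = 391 px.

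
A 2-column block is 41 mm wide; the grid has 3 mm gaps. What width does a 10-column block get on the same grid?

217 mm

2 columns + 1 gap: 2c + 1·3 = 41.
2c = 41 − 3 = 38, so c = 19 mm.
10 columns plus 9 gaps: 190 + 27 = 217 mm.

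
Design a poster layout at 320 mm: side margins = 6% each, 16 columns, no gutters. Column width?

Margins: 6% × 320 = 19.2 mm each, so content = 320 − 38.4 = 281.6 mm.
With no gutters, each column is 281.6/16 = 17.6 mm.

17.6 mm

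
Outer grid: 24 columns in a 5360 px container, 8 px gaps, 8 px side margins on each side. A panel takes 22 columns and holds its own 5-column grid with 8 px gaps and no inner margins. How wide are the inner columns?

Subtract both margins: 5360 − 2·8 = 5344 px.
24 columns + 23 gaps: 24c + 23·8 = 5344.
24c = 5344 − 184 = 5160, so c = 215 px.
22 columns plus 21 gaps: 4730 + 168 = 4898 px.
5 columns + 4 gaps: 5d + 4·8 = 4898.
5d = 4898 − 32 = 4866, so d = 973.2 px.

973.2 px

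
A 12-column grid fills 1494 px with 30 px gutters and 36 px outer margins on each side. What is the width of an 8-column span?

938 px

Take off 72 px of margins, leaving 1422 px.
12c + 11·30 = 1422 → 12c = 1092 → c = 91 px.
8-column span = 8·91 + 7·30 = 938 px.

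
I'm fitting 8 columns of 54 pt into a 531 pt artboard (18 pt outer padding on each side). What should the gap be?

9 pt

Content width = 531 − 2·18 = 495 pt.
8·54 + 7g = 495 → 7g = 63 → g = 9 pt.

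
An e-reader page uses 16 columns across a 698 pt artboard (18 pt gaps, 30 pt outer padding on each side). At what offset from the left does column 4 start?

153 pt

Subtract both margins: 698 − 2·30 = 638 pt.
16c + 15·18 = 638 → 16c = 368 → c = 23 pt.
Before column 4: the margin + 3 columns + 3 gaps.
Offset = 30 + 3·(23 + 18) = 30 + 123 = 153 pt.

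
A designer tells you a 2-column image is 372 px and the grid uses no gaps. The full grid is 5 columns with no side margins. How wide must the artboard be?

2c = 372 → c = 186 px.
Total width: 5·186 = 930 px.

930 px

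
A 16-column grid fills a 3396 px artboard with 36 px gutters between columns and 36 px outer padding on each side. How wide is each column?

174 px

Inside the margins: 3396 − 72 = 3324 px.
Subtracting 15 gutters of 36 leaves 2784 for 16 columns, so c = 174 px.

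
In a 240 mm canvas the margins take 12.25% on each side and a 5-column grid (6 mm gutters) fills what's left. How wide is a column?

Each margin = 12.25% of 240 = 29.4 mm; content = 240 − 2·29.4 = 181.2 mm.
5c + 4·6 = 181.2 → 5c = 157.2 → c = 31.44 mm.

31.44 mm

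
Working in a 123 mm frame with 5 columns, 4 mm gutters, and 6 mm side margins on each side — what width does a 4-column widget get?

88 mm

Take off 12 mm of margins, leaving 111 mm.
Subtracting 4 gutters of 4 leaves 95 for 5 columns, so c = 19 mm.
Span of 4: 4·19 + 3·4 = 76 + 12 = 88 mm.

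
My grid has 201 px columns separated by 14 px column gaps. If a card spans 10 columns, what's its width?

10 columns plus 9 column gaps: 2010 + 126 = 2136 px.

2136 px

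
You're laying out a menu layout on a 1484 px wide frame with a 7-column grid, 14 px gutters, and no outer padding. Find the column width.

200 px

Subtracting 6 gutters of 14 leaves 1400 for 7 columns, so c = 200 px.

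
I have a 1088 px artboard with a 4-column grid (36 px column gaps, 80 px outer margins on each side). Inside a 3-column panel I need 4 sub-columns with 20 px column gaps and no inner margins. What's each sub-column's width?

156.75 px

Outer content = 1088 − 2·80 = 928 px.
Subtracting 3 column gaps of 36 leaves 820 for 4 columns, so c = 205 px.
Span of 3: 3·205 + 2·36 = 615 + 72 = 687 px.
4d + 3·20 = 687 → 4d = 627 → d = 156.75 px.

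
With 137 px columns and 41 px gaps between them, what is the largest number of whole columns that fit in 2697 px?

k columns need k·137 + (k−1)·41 = k·178 − 41.
k·178 − 41 ≤ 2697 → k ≤ 2738 / 178 ≈ 15.38, so k = 15.

15 columns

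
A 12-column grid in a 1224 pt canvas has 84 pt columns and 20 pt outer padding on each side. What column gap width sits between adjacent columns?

Take off 40 pt of margins, leaving 1184 pt.
12 columns take 12·84 = 1008 pt; remaining 176 splits into 11 column gaps.
g = 176 / 11 = 16 pt.

16 pt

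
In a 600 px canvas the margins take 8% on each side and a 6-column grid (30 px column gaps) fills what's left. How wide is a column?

59 px

Margins: 8% × 600 = 48 px each, so content = 600 − 96 = 504 px.
6c + 5·30 = 504 → 6c = 354 → c = 59 px.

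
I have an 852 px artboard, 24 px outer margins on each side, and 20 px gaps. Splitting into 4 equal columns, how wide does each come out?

186 px

Inside the margins: 852 − 48 = 804 px.
4c + 3·20 = 804 → 4c = 744 → c = 186 px.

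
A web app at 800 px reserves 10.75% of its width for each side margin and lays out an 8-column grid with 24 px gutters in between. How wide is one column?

57.5 px

Margins: 10.75% × 800 = 86 px each, so content = 800 − 172 = 628 px.
Subtracting 7 gutters of 24 leaves 460 for 8 columns, so c = 57.5 px.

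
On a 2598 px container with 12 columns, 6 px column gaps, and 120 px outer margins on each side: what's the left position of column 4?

711 px

Inside the margins: 2598 − 240 = 2358 px.
2358 − 11·6 = 2292; ÷12 gives c = 191 px.
Column 4 starts at margin + 3·(column + gutter) = 120 + 3·197 = 711 px.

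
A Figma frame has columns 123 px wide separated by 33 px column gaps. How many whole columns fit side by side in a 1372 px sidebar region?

9 columns: 9·123 + 8·33 = 1371 px ≤ 1372.
10 columns: 1527 px > 1372. So 9.

9 columns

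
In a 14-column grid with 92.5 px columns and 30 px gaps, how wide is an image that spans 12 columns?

12 columns plus 11 gaps: 1110 + 330 = 1440 px.

1440 px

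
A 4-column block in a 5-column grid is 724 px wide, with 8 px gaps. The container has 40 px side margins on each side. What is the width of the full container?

987 px

4c + 3·8 = 724 → 4c = 700 → c = 175 px.
Total width: 2·40 + 5·175 + 4·8 = 987 px.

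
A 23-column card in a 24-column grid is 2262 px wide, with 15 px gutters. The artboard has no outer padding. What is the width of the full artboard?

23 columns + 22 gutters: 23c + 22·15 = 2262.
23c = 2262 − 330 = 1932, so c = 84 px.
Summing: 2016 + 345 = 2361 px.

2361 px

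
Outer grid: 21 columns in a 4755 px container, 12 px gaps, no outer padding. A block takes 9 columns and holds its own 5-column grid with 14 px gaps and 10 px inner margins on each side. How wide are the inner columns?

4755 − 20·12 = 4515; ÷21 gives c = 215 px.
Span of 9: 9·215 + 8·12 = 1935 + 96 = 2031 px.
Inner content = 2031 − 2·10 = 2011 px.
Subtracting 4 gaps of 14 leaves 1955 for 5 columns, so d = 391 px.

391 px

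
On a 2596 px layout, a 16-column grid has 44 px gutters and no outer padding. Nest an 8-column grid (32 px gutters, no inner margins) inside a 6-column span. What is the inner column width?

90.25 px

Subtracting 15 gutters of 44 leaves 1936 for 16 columns, so c = 121 px.
6 columns plus 5 gutters: 726 + 220 = 946 px.
946 − 7·32 = 722; ÷8 gives d = 90.25 px.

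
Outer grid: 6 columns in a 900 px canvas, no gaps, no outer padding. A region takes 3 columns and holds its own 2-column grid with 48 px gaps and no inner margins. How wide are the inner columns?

201 px

With no gaps, each column is 900/6 = 150 px.
With no gaps, 3 columns span 3·150 = 450 px.
2d + 1·48 = 450 → 2d = 402 → d = 201 px.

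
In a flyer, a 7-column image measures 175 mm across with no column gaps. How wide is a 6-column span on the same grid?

175 / 7 = 25 mm per column.
With no column gaps, 6 columns span 6·25 = 150 mm.

150 mm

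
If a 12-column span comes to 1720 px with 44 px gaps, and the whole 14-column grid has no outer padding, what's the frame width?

12c + 11·44 = 1720 → 12c = 1236 → c = 103 px.
Summing: 1442 + 572 = 2014 px.

2014 px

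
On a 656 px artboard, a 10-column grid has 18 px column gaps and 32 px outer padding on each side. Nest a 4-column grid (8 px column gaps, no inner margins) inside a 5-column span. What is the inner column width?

Subtract both margins: 656 − 2·32 = 592 px.
592 − 9·18 = 430; ÷10 gives c = 43 px.
5-column span = 5·43 + 4·18 = 287 px.
287 − 3·8 = 263; ÷4 gives d = 65.75 px.

65.75 px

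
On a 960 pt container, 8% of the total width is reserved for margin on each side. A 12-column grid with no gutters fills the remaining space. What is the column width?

67.2 pt

960 × (1 − 2·8%) = 960 × 84% = 806.4 pt for the columns.
With no gutters, each column is 806.4/12 = 67.2 pt.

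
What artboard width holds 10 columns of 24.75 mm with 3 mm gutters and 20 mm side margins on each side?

Total width: 2·20 + 10·24.75 + 9·3 = 314.5 mm.

314.5 mm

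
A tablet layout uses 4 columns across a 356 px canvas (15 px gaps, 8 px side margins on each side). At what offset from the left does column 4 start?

Take off 16 px of margins, leaving 340 px.
4c + 3·15 = 340 → 4c = 295 → c = 73.75 px.
Column 4 starts at margin + 3·(column + gutter) = 8 + 3·88.75 = 274.25 px.

274.25 px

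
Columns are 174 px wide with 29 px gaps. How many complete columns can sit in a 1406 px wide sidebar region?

k columns need k·174 + (k−1)·29 = k·203 − 29.
k·203 − 29 ≤ 1406 → k ≤ 1435 / 203 ≈ 7.07, so k = 7.

7 columns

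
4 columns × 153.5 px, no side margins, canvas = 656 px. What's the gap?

14 px

4 columns take 4·153.5 = 614 px; remaining 42 splits into 3 gaps.
g = 42 / 3 = 14 px.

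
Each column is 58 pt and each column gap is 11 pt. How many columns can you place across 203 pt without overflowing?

3 columns

k columns need k·58 + (k−1)·11 = k·69 − 11.
k·69 − 11 ≤ 203 → k ≤ 214 / 69 ≈ 3.10, so k = 3.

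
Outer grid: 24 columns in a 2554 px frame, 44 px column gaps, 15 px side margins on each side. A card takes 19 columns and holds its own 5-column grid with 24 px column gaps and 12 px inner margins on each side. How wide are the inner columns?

373.8 px

Subtract both margins: 2554 − 2·15 = 2524 px.
2524 − 23·44 = 1512; ÷24 gives c = 63 px.
Span of 19: 19·63 + 18·44 = 1197 + 792 = 1989 px.
Inner content = 1989 − 2·12 = 1965 px.
5 columns + 4 column gaps: 5d + 4·24 = 1965.
5d = 1965 − 96 = 1869, so d = 373.8 px.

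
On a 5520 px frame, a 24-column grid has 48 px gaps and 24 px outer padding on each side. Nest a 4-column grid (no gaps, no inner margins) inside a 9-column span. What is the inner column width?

505.5 px

Subtract both margins: 5520 − 2·24 = 5472 px.
24 columns + 23 gaps: 24c + 23·48 = 5472.
24c = 5472 − 1104 = 4368, so c = 182 px.
9 columns plus 8 gaps: 1638 + 384 = 2022 px.
4d = 2022 → d = 505.5 px.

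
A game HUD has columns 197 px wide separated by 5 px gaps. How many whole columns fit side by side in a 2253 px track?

11 columns: 11·197 + 10·5 = 2217 px ≤ 2253.
12 columns: 2419 px > 2253. So 11.

11 columns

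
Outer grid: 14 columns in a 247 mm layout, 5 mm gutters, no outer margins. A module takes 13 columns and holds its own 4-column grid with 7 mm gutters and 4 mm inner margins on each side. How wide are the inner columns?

50 mm

Subtracting 13 gutters of 5 leaves 182 for 14 columns, so c = 13 mm.
Span of 13: 13·13 + 12·5 = 169 + 60 = 229 mm.
Inner content = 229 − 2·4 = 221 mm.
Subtracting 3 gutters of 7 leaves 200 for 4 columns, so d = 50 mm.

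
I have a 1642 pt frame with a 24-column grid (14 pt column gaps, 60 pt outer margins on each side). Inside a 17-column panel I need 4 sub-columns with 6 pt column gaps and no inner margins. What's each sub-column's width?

264 pt

Outer content = 1642 − 2·60 = 1522 pt.
24 columns + 23 column gaps: 24c + 23·14 = 1522.
24c = 1522 − 322 = 1200, so c = 50 pt.
Span of 17: 17·50 + 16·14 = 850 + 224 = 1074 pt.
4 columns + 3 column gaps: 4d + 3·6 = 1074.
4d = 1074 − 18 = 1056, so d = 264 pt.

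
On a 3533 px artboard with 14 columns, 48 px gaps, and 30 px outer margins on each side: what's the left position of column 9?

2042 px

Content = 3533 − 2·30 = 3473 px.
14c + 13·48 = 3473 → 14c = 2849 → c = 203.5 px.
Before column 9: the margin + 8 columns + 8 gaps.
Offset = 30 + 8·(203.5 + 48) = 30 + 2012 = 2042 px.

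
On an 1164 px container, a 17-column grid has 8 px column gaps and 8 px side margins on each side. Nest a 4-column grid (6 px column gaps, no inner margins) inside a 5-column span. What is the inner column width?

78.5 px

Take off 16 px of margins, leaving 1148 px.
1148 − 16·8 = 1020; ÷17 gives c = 60 px.
Span of 5: 5·60 + 4·8 = 300 + 32 = 332 px.
Subtracting 3 column gaps of 6 leaves 314 for 4 columns, so d = 78.5 px.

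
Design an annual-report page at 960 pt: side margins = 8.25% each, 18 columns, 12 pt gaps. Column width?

33.2 pt

Each margin = 8.25% of 960 = 79.2 pt; content = 960 − 2·79.2 = 801.6 pt.
18 columns + 17 gaps: 18c + 17·12 = 801.6.
18c = 801.6 − 204 = 597.6, so c = 33.2 pt.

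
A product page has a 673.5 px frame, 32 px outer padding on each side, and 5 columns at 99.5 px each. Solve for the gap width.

Take off 64 px of margins, leaving 609.5 px.
Columns use 497.5 px, leaving 112 px across 4 gaps = 28 px each.

28 px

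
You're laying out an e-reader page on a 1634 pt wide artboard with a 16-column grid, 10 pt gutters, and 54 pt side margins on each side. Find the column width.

86 pt

Inside the margins: 1634 − 108 = 1526 pt.
16 columns + 15 gutters: 16c + 15·10 = 1526.
16c = 1526 − 150 = 1376, so c = 86 pt.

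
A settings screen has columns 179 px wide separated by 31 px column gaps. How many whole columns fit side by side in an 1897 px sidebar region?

9 columns

k columns need k·179 + (k−1)·31 = k·210 − 31.
k·210 − 31 ≤ 1897 → k ≤ 1928 / 210 ≈ 9.18, so k = 9.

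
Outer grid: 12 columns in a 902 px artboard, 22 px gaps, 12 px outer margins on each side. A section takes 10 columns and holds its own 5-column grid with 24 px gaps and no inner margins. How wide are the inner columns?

126.4 px

Subtract both margins: 902 − 2·12 = 878 px.
12 columns + 11 gaps: 12c + 11·22 = 878.
12c = 878 − 242 = 636, so c = 53 px.
10 columns plus 9 gaps: 530 + 198 = 728 px.
Subtracting 4 gaps of 24 leaves 632 for 5 columns, so d = 126.4 px.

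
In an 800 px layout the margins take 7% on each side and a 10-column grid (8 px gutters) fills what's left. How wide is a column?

61.6 px

Margins: 7% × 800 = 56 px each, so content = 800 − 112 = 688 px.
10c + 9·8 = 688 → 10c = 616 → c = 61.6 px.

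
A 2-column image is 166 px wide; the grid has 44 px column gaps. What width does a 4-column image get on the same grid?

376 px

2 columns + 1 column gap: 2c + 1·44 = 166.
2c = 166 − 44 = 122, so c = 61 px.
Span of 4: 4·61 + 3·44 = 244 + 132 = 376 px.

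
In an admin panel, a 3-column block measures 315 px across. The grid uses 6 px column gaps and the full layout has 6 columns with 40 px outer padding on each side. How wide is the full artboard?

315 − 2·6 = 303; ÷3 gives c = 101 px.
Artboard = 2·40 + 6·101 + 5·6 = 80 + 606 + 30 = 716 px.

716 px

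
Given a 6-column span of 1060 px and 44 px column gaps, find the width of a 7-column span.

6c + 5·44 = 1060 → 6c = 840 → c = 140 px.
7-column span = 7·140 + 6·44 = 1244 px.

1244 px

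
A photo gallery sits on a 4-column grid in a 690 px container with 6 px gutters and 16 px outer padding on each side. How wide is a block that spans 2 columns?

Inside the margins: 690 − 32 = 658 px.
4c + 3·6 = 658 → 4c = 640 → c = 160 px.
Span of 2: 2·160 + 1·6 = 320 + 6 = 326 px.

326 px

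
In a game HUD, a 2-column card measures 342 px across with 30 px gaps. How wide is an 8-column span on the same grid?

2 columns + 1 gap: 2c + 1·30 = 342.
2c = 342 − 30 = 312, so c = 156 px.
Span of 8: 8·156 + 7·30 = 1248 + 210 = 1458 px.

1458 px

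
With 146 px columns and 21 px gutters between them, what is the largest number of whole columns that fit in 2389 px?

14 columns

k columns need k·146 + (k−1)·21 = k·167 − 21.
k·167 − 21 ≤ 2389 → k ≤ 2410 / 167 ≈ 14.43, so k = 14.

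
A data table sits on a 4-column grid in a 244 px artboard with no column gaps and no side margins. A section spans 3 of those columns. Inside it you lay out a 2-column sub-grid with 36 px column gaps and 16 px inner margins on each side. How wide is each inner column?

244 / 4 = 61 px per column.
With no column gaps, 3 columns span 3·61 = 183 px.
Inner content = 183 − 2·16 = 151 px.
2d + 1·36 = 151 → 2d = 115 → d = 57.5 px.

57.5 px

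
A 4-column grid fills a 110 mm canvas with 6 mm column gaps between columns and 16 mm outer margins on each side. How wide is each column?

Content width = 110 − 2·16 = 78 mm.
4c + 3·6 = 78 → 4c = 60 → c = 15 mm.

15 mm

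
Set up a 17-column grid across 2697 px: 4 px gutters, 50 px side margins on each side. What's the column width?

149 px

Inside the margins: 2697 − 100 = 2597 px.
2597 − 16·4 = 2533; ÷17 gives c = 149 px.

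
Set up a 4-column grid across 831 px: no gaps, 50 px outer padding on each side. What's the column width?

Inside the margins: 831 − 100 = 731 px.
With no gaps, each column is 731/4 = 182.75 px.

182.75 px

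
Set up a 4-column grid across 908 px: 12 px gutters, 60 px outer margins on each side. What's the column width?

188 px

Inside the margins: 908 − 120 = 788 px.
4c + 3·12 = 788 → 4c = 752 → c = 188 px.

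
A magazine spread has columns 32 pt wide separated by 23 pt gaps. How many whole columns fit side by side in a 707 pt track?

k columns need k·32 + (k−1)·23 = k·55 − 23.
k·55 − 23 ≤ 707 → k ≤ 730 / 55 ≈ 13.27, so k = 13.

13 columns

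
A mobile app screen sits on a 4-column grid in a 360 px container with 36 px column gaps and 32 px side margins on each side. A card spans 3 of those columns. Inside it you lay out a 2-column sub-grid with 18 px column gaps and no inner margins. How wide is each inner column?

97.5 px

Take off 64 px of margins, leaving 296 px.
4 columns + 3 column gaps: 4c + 3·36 = 296.
4c = 296 − 108 = 188, so c = 47 px.
3-column span = 3·47 + 2·36 = 213 px.
Subtracting 1 column gap of 18 leaves 195 for 2 columns, so d = 97.5 px.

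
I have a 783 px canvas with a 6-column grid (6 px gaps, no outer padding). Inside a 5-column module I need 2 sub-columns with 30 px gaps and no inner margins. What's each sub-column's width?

783 − 5·6 = 753; ÷6 gives c = 125.5 px.
5-column span = 5·125.5 + 4·6 = 651.5 px.
Subtracting 1 gap of 30 leaves 621.5 for 2 columns, so d = 310.75 px.

310.75 px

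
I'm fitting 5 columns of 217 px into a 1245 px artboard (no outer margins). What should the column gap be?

40 px

Columns use 1085 px, leaving 160 px across 4 column gaps = 40 px each.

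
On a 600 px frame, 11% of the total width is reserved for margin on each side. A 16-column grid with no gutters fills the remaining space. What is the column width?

Margins: 11% × 600 = 66 px each, so content = 600 − 132 = 468 px.
16c = 468 → c = 29.25 px.

29.25 px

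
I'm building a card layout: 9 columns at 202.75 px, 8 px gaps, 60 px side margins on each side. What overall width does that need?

Adding margins, columns and gutters: 120 + 1824.75 + 64 = 2008.75 px.

2008.75 px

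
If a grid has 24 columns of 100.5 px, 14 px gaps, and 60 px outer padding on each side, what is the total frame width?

2854 px

Adding margins, columns and gutters: 120 + 2412 + 322 = 2854 px.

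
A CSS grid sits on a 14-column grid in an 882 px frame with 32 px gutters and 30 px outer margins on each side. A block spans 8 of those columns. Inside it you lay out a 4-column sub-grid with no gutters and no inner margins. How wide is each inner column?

114 px

Inside the margins: 882 − 60 = 822 px.
14c + 13·32 = 822 → 14c = 406 → c = 29 px.
8 columns plus 7 gutters: 232 + 224 = 456 px.
456 / 4 = 114 px per column.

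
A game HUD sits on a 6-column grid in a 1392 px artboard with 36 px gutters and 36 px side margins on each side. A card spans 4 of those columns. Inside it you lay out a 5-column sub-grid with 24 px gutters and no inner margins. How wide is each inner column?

154.4 px

Outer content = 1392 − 2·36 = 1320 px.
6 columns + 5 gutters: 6c + 5·36 = 1320.
6c = 1320 − 180 = 1140, so c = 190 px.
4-column span = 4·190 + 3·36 = 868 px.
5d + 4·24 = 868 → 5d = 772 → d = 154.4 px.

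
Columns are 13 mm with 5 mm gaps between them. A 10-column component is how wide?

175 mm

Span of 10: 10·13 + 9·5 = 130 + 45 = 175 mm.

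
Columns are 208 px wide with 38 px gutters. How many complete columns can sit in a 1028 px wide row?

Each extra column adds 208 + 38 = 246 px.
(1028 + 38) / 246 = 4.33, so 4 columns fit.

4 columns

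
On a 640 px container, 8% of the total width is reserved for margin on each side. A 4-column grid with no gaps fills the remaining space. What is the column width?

134.4 px

Each margin = 8% of 640 = 51.2 px; content = 640 − 2·51.2 = 537.6 px.
537.6 / 4 = 134.4 px per column.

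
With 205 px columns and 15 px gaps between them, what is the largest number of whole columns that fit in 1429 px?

k columns need k·205 + (k−1)·15 = k·220 − 15.
k·220 − 15 ≤ 1429 → k ≤ 1444 / 220 ≈ 6.56, so k = 6.

6 columns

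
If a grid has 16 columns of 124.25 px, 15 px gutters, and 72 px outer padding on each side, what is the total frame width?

Frame = 2·72 + 16·124.25 + 15·15 = 144 + 1988 + 225 = 2357 px.

2357 px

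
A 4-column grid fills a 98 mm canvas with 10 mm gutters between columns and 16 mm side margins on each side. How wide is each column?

Subtract both margins: 98 − 2·16 = 66 mm.
4 columns + 3 gutters: 4c + 3·10 = 66.
4c = 66 − 30 = 36, so c = 9 mm.

9 mm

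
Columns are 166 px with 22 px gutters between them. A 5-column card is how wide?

5-column span = 5·166 + 4·22 = 918 px.

918 px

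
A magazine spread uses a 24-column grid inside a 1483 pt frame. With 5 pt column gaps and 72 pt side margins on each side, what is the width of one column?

Take off 144 pt of margins, leaving 1339 pt.
24c + 23·5 = 1339 → 24c = 1224 → c = 51 pt.

51 pt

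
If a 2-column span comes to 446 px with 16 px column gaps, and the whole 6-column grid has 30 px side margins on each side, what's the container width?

2 columns + 1 column gap: 2c + 1·16 = 446.
2c = 446 − 16 = 430, so c = 215 px.
Total width: 2·30 + 6·215 + 5·16 = 1430 px.

1430 px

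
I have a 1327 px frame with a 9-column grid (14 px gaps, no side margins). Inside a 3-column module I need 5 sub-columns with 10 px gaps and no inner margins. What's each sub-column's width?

78.6 px

1327 − 8·14 = 1215; ÷9 gives c = 135 px.
3-column span = 3·135 + 2·14 = 433 px.
433 − 4·10 = 393; ÷5 gives d = 78.6 px.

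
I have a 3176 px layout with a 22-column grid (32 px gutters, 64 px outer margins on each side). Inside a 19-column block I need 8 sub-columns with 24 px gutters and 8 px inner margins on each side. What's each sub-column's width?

Take off 128 px of margins, leaving 3048 px.
3048 − 21·32 = 2376; ÷22 gives c = 108 px.
Span of 19: 19·108 + 18·32 = 2052 + 576 = 2628 px.
Inner content = 2628 − 2·8 = 2612 px.
Subtracting 7 gutters of 24 leaves 2444 for 8 columns, so d = 305.5 px.

305.5 px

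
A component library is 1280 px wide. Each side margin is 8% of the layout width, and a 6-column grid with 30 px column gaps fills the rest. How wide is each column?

154.2 px

1280 × (1 − 2·8%) = 1280 × 84% = 1075.2 px for the columns.
1075.2 − 5·30 = 925.2; ÷6 gives c = 154.2 px.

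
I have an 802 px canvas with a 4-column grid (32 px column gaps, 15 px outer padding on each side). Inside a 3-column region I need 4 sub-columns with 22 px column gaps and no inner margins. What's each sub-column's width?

126.25 px

Outer content = 802 − 2·15 = 772 px.
4c + 3·32 = 772 → 4c = 676 → c = 169 px.
3 columns plus 2 column gaps: 507 + 64 = 571 px.
4 columns + 3 column gaps: 4d + 3·22 = 571.
4d = 571 − 66 = 505, so d = 126.25 px.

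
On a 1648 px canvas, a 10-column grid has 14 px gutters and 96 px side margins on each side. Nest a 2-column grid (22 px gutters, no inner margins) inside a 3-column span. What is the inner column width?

Outer content = 1648 − 2·96 = 1456 px.
10 columns + 9 gutters: 10c + 9·14 = 1456.
10c = 1456 − 126 = 1330, so c = 133 px.
Span of 3: 3·133 + 2·14 = 399 + 28 = 427 px.
Subtracting 1 gutter of 22 leaves 405 for 2 columns, so d = 202.5 px.

202.5 px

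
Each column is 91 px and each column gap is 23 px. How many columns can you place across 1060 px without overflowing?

9 columns

k columns need k·91 + (k−1)·23 = k·114 − 23.
k·114 − 23 ≤ 1060 → k ≤ 1083 / 114 ≈ 9.50, so k = 9.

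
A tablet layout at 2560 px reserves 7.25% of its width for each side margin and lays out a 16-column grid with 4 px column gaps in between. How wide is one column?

133.05 px

2560 × (1 − 2·7.25%) = 2560 × 85.5% = 2188.8 px for the columns.
16c + 15·4 = 2188.8 → 16c = 2128.8 → c = 133.05 px.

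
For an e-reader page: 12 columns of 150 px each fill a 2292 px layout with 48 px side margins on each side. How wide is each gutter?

Subtract both margins: 2292 − 2·48 = 2196 px.
12 columns take 12·150 = 1800 px; remaining 396 splits into 11 gutters.
g = 396 / 11 = 36 px.

36 px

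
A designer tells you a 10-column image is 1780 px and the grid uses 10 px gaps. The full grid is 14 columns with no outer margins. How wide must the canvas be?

Subtracting 9 gaps of 10 leaves 1690 for 10 columns, so c = 169 px.
Total width: 14·169 + 13·10 = 2496 px.

2496 px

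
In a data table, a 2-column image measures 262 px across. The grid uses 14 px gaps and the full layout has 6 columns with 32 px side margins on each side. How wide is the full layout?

878 px

2c + 1·14 = 262 → 2c = 248 → c = 124 px.
Layout = 2·32 + 6·124 + 5·14 = 64 + 744 + 70 = 878 px.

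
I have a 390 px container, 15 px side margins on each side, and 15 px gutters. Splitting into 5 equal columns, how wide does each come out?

60 px

Inside the margins: 390 − 30 = 360 px.
5 columns + 4 gutters: 5c + 4·15 = 360.
5c = 360 − 60 = 300, so c = 60 px.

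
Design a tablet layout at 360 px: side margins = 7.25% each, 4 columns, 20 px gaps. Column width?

61.95 px

360 × (1 − 2·7.25%) = 360 × 85.5% = 307.8 px for the columns.
307.8 − 3·20 = 247.8; ÷4 gives c = 61.95 px.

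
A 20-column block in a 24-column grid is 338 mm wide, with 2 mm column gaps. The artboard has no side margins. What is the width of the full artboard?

338 − 19·2 = 300; ÷20 gives c = 15 mm.
Total width: 24·15 + 23·2 = 406 mm.

406 mm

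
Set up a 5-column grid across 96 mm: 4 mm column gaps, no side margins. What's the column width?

16 mm

5 columns + 4 column gaps: 5c + 4·4 = 96.
5c = 96 − 16 = 80, so c = 16 mm.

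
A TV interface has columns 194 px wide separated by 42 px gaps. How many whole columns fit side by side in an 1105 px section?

Each extra column adds 194 + 42 = 236 px.
(1105 + 42) / 236 = 4.86, so 4 columns fit.

4 columns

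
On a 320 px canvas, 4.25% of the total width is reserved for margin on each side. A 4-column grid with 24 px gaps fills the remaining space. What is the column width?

55.2 px

Margins: 4.25% × 320 = 13.6 px each, so content = 320 − 27.2 = 292.8 px.
Subtracting 3 gaps of 24 leaves 220.8 for 4 columns, so c = 55.2 px.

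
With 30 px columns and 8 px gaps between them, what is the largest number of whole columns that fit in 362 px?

Each extra column adds 30 + 8 = 38 px.
(362 + 8) / 38 = 9.74, so 9 columns fit.

9 columns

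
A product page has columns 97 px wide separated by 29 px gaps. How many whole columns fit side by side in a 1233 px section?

10 columns: 10·97 + 9·29 = 1231 px ≤ 1233.
11 columns: 1357 px > 1233. So 10.

10 columns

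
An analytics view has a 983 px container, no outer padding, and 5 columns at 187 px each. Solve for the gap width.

12 px

5 columns take 5·187 = 935 px; remaining 48 splits into 4 gaps.
g = 48 / 4 = 12 px.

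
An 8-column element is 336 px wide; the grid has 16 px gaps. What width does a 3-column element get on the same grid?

Subtracting 7 gaps of 16 leaves 224 for 8 columns, so c = 28 px.
3 columns plus 2 gaps: 84 + 32 = 116 px.

116 px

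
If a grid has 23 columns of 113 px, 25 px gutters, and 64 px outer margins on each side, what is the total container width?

3277 px

Container = 2·64 + 23·113 + 22·25 = 128 + 2599 + 550 = 3277 px.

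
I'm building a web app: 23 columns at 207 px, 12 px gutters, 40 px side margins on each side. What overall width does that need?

Total width: 2·40 + 23·207 + 22·12 = 5105 px.

5105 px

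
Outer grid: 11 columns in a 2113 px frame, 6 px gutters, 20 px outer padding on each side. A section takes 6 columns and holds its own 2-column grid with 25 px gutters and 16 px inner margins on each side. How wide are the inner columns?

535.5 px

Inside the margins: 2113 − 40 = 2073 px.
2073 − 10·6 = 2013; ÷11 gives c = 183 px.
6-column span = 6·183 + 5·6 = 1128 px.
Inner content = 1128 − 2·16 = 1096 px.
2d + 1·25 = 1096 → 2d = 1071 → d = 535.5 px.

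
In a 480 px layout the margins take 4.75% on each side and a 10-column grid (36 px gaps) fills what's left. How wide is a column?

480 × (1 − 2·4.75%) = 480 × 90.5% = 434.4 px for the columns.
Subtracting 9 gaps of 36 leaves 110.4 for 10 columns, so c = 11.04 px.

11.04 px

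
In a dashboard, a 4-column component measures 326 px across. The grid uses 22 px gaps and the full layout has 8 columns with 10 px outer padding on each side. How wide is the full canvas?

694 px

326 − 3·22 = 260; ÷4 gives c = 65 px.
Total width: 2·10 + 8·65 + 7·22 = 694 px.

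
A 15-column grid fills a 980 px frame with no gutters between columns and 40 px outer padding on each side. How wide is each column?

60 px

Content width = 980 − 2·40 = 900 px.
15c = 900 → c = 60 px.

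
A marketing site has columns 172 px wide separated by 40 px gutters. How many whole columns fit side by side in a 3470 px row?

Each extra column adds 172 + 40 = 212 px.
(3470 + 40) / 212 = 16.56, so 16 columns fit.

16 columns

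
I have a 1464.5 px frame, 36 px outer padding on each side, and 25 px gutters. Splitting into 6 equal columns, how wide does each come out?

Take off 72 px of margins, leaving 1392.5 px.
1392.5 − 5·25 = 1267.5; ÷6 gives c = 211.25 px.

211.25 px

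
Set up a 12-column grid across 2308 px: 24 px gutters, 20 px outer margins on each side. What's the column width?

167 px

Content width = 2308 − 2·20 = 2268 px.
12c + 11·24 = 2268 → 12c = 2004 → c = 167 px.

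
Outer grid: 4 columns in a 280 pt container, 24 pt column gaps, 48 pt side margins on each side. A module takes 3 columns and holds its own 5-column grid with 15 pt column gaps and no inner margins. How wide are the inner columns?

14.4 pt

Subtract both margins: 280 − 2·48 = 184 pt.
184 − 3·24 = 112; ÷4 gives c = 28 pt.
Span of 3: 3·28 + 2·24 = 84 + 48 = 132 pt.
5d + 4·15 = 132 → 5d = 72 → d = 14.4 pt.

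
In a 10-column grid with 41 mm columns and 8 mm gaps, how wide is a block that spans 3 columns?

3-column span = 3·41 + 2·8 = 139 mm.

139 mm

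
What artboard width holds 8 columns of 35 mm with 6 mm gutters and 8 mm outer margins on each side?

338 mm

Artboard = 2·8 + 8·35 + 7·6 = 16 + 280 + 42 = 338 mm.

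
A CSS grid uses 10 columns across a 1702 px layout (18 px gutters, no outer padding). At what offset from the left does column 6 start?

Subtracting 9 gutters of 18 leaves 1540 for 10 columns, so c = 154 px.
No margin, so column 6 starts at 5·(column + gutter) = 5·172 = 860 px.

860 px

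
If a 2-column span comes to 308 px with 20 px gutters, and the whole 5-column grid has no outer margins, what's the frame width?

800 px

308 − 1·20 = 288; ÷2 gives c = 144 px.
Frame = 5·144 + 4·20 = 720 + 80 = 800 px.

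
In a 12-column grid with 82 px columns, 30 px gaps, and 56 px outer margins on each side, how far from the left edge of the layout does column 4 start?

392 px

Each column+gutter stride is 112 px; 3 of them past the 56 px margin is 56 + 336 = 392 px.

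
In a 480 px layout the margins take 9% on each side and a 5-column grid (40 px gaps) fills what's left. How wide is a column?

Each margin = 9% of 480 = 43.2 px; content = 480 − 2·43.2 = 393.6 px.
Subtracting 4 gaps of 40 leaves 233.6 for 5 columns, so c = 46.72 px.

46.72 px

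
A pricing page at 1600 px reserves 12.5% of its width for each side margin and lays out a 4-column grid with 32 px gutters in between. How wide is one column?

Margins: 12.5% × 1600 = 200 px each, so content = 1600 − 400 = 1200 px.
Subtracting 3 gutters of 32 leaves 1104 for 4 columns, so c = 276 px.

276 px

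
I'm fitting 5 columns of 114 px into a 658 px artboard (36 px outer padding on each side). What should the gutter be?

Take off 72 px of margins, leaving 586 px.
5·114 + 4g = 586 → 4g = 16 → g = 4 px.

4 px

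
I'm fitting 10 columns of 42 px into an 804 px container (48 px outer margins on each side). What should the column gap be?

Take off 96 px of margins, leaving 708 px.
Columns use 420 px, leaving 288 px across 9 column gaps = 32 px each.

32 px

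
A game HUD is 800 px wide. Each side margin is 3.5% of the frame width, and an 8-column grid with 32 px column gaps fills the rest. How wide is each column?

800 × (1 − 2·3.5%) = 800 × 93% = 744 px for the columns.
744 − 7·32 = 520; ÷8 gives c = 65 px.

65 px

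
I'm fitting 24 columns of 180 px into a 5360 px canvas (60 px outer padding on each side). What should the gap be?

Take off 120 px of margins, leaving 5240 px.
24·180 + 23g = 5240 → 23g = 920 → g = 40 px.

40 px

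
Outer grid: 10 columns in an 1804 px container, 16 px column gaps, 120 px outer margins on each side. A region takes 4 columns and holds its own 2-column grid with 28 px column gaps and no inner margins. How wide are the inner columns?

294 px

Take off 240 px of margins, leaving 1564 px.
1564 − 9·16 = 1420; ÷10 gives c = 142 px.
Span of 4: 4·142 + 3·16 = 568 + 48 = 616 px.
2d + 1·28 = 616 → 2d = 588 → d = 294 px.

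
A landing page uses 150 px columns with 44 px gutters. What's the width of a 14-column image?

2672 px

Span of 14: 14·150 + 13·44 = 2100 + 572 = 2672 px.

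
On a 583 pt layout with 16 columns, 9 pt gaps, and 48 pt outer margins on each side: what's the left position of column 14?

451 pt

Inside the margins: 583 − 96 = 487 pt.
487 − 15·9 = 352; ÷16 gives c = 22 pt.
Before column 14: the margin + 13 columns + 13 gaps.
Offset = 48 + 13·(22 + 9) = 48 + 403 = 451 pt.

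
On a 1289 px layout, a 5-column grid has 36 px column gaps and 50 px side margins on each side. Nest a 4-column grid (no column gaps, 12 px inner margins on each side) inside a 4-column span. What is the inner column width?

Subtract both margins: 1289 − 2·50 = 1189 px.
5 columns + 4 column gaps: 5c + 4·36 = 1189.
5c = 1189 − 144 = 1045, so c = 209 px.
Span of 4: 4·209 + 3·36 = 836 + 108 = 944 px.
Inner content = 944 − 2·12 = 920 px.
With no column gaps, each column is 920/4 = 230 px.

230 px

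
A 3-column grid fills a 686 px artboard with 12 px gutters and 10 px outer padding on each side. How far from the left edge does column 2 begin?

Inside the margins: 686 − 20 = 666 px.
Subtracting 2 gutters of 12 leaves 642 for 3 columns, so c = 214 px.
Column 2 starts at margin + 1·(column + gutter) = 10 + 1·226 = 236 px.

236 px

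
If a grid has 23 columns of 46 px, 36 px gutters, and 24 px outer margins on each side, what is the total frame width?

1898 px

Adding margins, columns and gutters: 48 + 1058 + 792 = 1898 px.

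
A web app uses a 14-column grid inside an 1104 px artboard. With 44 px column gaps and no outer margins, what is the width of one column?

14c + 13·44 = 1104 → 14c = 532 → c = 38 px.

38 px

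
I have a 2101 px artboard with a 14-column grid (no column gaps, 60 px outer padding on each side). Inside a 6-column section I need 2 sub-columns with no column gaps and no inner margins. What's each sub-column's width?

Take off 120 px of margins, leaving 1981 px.
14c = 1981 → c = 141.5 px.
With no column gaps, 6 columns span 6·141.5 = 849 px.
849 / 2 = 424.5 px per column.

424.5 px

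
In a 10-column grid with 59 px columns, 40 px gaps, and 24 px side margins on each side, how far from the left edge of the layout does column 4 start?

321 px

Each column+gutter stride is 99 px; 3 of them past the 24 px margin is 24 + 297 = 321 px.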